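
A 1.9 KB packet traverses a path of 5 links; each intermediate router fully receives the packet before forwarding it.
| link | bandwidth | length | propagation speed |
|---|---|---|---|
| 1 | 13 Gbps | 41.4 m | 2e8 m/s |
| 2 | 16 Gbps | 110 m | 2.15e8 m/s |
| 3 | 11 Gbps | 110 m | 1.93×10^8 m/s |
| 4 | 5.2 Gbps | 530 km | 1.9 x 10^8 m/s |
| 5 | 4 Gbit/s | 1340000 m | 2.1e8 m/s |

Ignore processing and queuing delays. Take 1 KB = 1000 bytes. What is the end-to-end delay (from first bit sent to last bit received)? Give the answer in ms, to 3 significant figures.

L = 15200 bits.
Transmission delays (L/R per hop): 0.00116923, 0.00095, 0.00138182, 0.00292308, 0.0038 ms; sum = 0.0102241 ms.
Propagation delays (d/s per hop): 0.000207, 0.000511628, 0.000569948, 2.78947, 6.38095 ms; sum = 9.17171 ms.
End-to-end = 9.18 ms.

9.18 ms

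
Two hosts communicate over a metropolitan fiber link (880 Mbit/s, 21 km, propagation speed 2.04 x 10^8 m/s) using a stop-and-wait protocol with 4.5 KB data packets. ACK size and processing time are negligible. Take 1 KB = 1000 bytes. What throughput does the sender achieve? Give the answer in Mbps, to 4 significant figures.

t_tx = L/R = 36000/880000000 = 4.09091e-05 s.
t_prop = 21000/204000000 = 0.000102941 s; RTT = 0.000205882 s.
Cycle = t_tx + RTT = 0.000246791 s.
Throughput = L / cycle = 36000 / 0.000246791 = 145.9 Mbps.

145.9 Mbps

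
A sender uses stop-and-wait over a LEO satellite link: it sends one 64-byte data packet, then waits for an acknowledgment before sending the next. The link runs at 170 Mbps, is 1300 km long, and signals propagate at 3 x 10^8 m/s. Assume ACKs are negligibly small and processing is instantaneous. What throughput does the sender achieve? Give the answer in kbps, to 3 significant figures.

t_tx = L/R = 512/170000000 = 3.01176e-06 s.
t_prop = 1300000/300000000 = 0.00433333 s; RTT = 0.00866667 s.
Cycle = t_tx + RTT = 0.00866968 s.
Throughput = L / cycle = 512 / 0.00866968 = 59.1 kbps.

59.1 kbps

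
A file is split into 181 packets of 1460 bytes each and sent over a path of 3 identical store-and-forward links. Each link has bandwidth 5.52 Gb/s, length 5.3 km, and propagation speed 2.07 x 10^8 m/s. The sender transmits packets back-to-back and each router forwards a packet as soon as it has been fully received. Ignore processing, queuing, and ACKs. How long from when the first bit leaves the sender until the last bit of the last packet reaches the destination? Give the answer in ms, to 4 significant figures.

Per-hop transmission t_tx = L/R = 11680/5520000000 = 0.00211594 ms.
Per-hop propagation t_prop = 5300/2.07e+08 = 0.0256039 ms.
Pipeline fill: first packet needs 3·t_tx to clear all hops; remaining 180 packets each add one t_tx.
Total = (3+181-1)·t_tx + 3·t_prop = 183·0.00211594 + 3·0.0256039 = 0.4640 ms.

0.4640 ms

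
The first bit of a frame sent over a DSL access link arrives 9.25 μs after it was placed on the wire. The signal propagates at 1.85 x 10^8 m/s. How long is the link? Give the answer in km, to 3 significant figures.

1.71 km

d = s × t_prop = 185000000 × 9.25e-06 = 1.71 km.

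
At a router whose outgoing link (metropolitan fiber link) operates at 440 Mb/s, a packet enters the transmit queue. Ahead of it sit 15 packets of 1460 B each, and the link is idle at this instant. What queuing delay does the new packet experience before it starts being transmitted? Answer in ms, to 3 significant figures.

Each queued packet: L/R = 11680/440000000 = 0.0265455 ms.
15 queued → 0.398182 ms.
Queuing delay = 0.398 ms.

0.398 ms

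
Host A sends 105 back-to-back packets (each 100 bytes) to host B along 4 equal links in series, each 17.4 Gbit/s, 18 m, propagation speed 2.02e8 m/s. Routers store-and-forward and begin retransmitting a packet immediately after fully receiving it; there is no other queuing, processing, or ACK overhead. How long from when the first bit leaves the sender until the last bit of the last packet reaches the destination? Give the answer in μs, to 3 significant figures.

Per-hop transmission t_tx = L/R = 800/17400000000 = 0.045977 μs.
Per-hop propagation t_prop = 18/202000000 = 0.0891089 μs.
Pipeline fill: first packet needs 4·t_tx to clear all hops; remaining 104 packets each add one t_tx.
Total = (4+105-1)·t_tx + 4·t_prop = 108·0.045977 + 4·0.0891089 = 5.32 μs.

5.32 μs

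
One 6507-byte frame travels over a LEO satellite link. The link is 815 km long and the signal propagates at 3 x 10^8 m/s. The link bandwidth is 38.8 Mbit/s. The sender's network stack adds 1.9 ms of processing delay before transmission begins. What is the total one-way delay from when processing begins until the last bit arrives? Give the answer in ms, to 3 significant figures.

L = 6507 × 8 = 52056 bits.
Transmission delay = L/R = 52056 / 38800000 = 1.34165 ms.
Propagation delay = d/s = 815000 m / 300000000 m/s = 2.71667 ms.
Plus processing delay 1.9 ms = 1.9 ms.
Total = 5.96 ms.

5.96 ms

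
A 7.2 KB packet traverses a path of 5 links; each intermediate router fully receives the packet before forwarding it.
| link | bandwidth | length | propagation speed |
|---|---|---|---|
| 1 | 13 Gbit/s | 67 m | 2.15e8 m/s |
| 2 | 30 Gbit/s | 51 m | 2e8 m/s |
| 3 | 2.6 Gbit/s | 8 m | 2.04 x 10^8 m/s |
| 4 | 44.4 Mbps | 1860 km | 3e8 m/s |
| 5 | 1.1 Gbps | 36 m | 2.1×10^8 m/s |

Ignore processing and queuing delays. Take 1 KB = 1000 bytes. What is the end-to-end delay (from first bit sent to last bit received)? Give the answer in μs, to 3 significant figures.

7580 μs

L = 57600 bits.
Transmission delays (L/R per hop): 4.43077, 1.92, 22.1538, 1297.3, 52.3636 μs; sum = 1378.17 μs.
Propagation delays (d/s per hop): 0.311628, 0.255, 0.0392157, 6200, 0.171429 μs; sum = 6200.78 μs.
End-to-end = 7580 μs.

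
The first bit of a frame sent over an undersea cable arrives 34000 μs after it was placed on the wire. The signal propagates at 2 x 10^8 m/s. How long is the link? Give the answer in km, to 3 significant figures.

6800 km

d = s × t_prop = 200000000 × 0.034 = 6800 km.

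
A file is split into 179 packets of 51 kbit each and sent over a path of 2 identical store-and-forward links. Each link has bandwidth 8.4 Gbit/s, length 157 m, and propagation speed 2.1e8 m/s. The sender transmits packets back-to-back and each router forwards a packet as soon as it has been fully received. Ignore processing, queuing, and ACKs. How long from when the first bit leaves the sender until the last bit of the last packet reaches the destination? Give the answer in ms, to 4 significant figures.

1.094 ms

Per-hop transmission t_tx = L/R = 51000/8400000000 = 0.00607143 ms.
Per-hop propagation t_prop = 157/210000000 = 0.000747619 ms.
Pipeline fill: first packet needs 2·t_tx to clear all hops; remaining 178 packets each add one t_tx.
Total = (2+179-1)·t_tx + 2·t_prop = 180·0.00607143 + 2·0.000747619 = 1.094 ms.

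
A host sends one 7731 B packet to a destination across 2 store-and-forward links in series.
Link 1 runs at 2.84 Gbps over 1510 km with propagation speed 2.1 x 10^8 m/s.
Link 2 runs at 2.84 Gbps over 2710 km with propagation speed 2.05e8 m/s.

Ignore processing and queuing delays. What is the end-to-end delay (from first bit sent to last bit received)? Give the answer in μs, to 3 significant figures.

L = 7731 × 8 = 61848 bits.
Transmission delay per hop = L/R = 61848/2840000000 = 21.7775 μs; 2 hops → 43.5549 μs.
Propagation delays (d/s per hop): 7190.48, 13219.5 μs; sum = 20410 μs.
End-to-end = 20500 μs.

20500 μs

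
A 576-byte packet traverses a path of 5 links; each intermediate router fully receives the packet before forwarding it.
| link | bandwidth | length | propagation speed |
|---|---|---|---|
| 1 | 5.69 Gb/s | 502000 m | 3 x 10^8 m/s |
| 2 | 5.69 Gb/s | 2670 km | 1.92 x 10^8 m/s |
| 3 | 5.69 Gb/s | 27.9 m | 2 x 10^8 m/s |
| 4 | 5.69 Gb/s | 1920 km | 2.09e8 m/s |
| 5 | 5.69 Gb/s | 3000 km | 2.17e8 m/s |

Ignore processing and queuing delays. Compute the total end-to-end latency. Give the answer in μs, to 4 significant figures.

L = 576 × 8 = 4608 bits.
Transmission delay per hop = L/R = 4608/5690000000 = 0.809842 μs; 5 hops → 4.04921 μs.
Propagation delays (d/s per hop): 1673.33, 13906.3, 0.1395, 9186.6, 13824.9 μs; sum = 38591.2 μs.
End-to-end = 38600 μs.

38600 μs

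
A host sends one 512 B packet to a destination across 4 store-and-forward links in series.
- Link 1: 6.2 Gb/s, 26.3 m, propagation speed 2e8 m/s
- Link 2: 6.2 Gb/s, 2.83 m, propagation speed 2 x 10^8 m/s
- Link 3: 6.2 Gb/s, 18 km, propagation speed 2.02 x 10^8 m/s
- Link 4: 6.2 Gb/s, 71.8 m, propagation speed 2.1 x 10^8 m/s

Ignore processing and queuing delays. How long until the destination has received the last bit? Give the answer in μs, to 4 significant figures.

92.24 μs

L = 512 × 8 = 4096 bits.
Transmission delay per hop = L/R = 4096/6200000000 = 0.660645 μs; 4 hops → 2.64258 μs.
Propagation delays (d/s per hop): 0.1315, 0.01415, 89.1089, 0.341905 μs; sum = 89.5965 μs.
End-to-end = 92.24 μs.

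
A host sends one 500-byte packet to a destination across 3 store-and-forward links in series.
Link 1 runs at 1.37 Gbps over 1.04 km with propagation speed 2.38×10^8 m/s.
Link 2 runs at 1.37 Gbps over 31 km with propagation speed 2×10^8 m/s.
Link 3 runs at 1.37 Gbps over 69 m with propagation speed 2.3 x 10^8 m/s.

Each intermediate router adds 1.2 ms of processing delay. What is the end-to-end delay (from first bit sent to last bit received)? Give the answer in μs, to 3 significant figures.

2570 μs

L = 500 × 8 = 4000 bits.
Transmission delay per hop = L/R = 4000/1370000000 = 2.91971 μs; 3 hops → 8.75912 μs.
Propagation delays (d/s per hop): 4.36975, 155, 0.3 μs; sum = 159.67 μs.
Processing at 2 router(s): 2 × 1.2 ms = 2400 μs.
End-to-end = 2570 μs.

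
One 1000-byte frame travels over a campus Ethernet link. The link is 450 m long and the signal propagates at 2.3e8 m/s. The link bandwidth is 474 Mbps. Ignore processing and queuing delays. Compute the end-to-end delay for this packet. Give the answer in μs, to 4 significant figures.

L = 1000 × 8 = 8000 bits.
Transmission delay = L/R = 8000 / 474000000 = 16.8776 μs.
Propagation delay = d/s = 450 m / 2.3e+08 m/s = 1.95652 μs.
Total = 18.83 μs.

18.83 μs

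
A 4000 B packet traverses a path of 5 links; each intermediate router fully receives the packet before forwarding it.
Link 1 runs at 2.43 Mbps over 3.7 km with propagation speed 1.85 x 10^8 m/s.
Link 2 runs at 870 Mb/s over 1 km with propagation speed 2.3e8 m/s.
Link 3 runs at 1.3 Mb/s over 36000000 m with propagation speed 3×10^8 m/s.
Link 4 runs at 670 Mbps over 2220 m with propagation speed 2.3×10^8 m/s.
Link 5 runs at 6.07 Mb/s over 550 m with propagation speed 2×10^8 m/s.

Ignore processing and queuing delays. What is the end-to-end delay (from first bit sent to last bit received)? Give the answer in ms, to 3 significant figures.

163 ms

L = 4000 × 8 = 32000 bits.
Transmission delays (L/R per hop): 13.1687, 0.0367816, 24.6154, 0.0477612, 5.27183 ms; sum = 43.1405 ms.
Propagation delays (d/s per hop): 0.02, 0.00434783, 120, 0.00965217, 0.00275 ms; sum = 120.037 ms.
End-to-end = 163 ms.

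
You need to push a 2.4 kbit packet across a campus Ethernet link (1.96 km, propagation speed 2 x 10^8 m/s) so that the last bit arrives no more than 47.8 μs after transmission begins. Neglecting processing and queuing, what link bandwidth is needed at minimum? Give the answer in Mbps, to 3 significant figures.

Propagation delay = 1960 / 200000000 = 9.8 μs.
Transmission budget = 47.8 − 9.8 = 38 μs.
R ≥ L / t_tx = 2400 bits / 3.8e-05 s = 63.2 Mbps.

63.2 Mbps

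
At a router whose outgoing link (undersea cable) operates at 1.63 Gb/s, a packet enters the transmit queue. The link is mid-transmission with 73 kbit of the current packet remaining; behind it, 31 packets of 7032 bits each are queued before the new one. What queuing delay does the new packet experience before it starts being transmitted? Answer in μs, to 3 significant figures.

Each queued packet: L/R = 7032/1630000000 = 4.31411 μs.
31 queued → 133.737 μs.
Plus remaining 73000 bits of current packet: 44.7853 μs.
Queuing delay = 179 μs.

179 μs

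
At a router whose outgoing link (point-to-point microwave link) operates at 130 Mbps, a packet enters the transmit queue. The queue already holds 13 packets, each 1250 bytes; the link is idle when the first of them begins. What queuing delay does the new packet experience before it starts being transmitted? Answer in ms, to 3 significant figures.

1.00 ms

Each queued packet: L/R = 10000/130000000 = 0.0769231 ms.
13 queued → 1 ms.
Queuing delay = 1.00 ms.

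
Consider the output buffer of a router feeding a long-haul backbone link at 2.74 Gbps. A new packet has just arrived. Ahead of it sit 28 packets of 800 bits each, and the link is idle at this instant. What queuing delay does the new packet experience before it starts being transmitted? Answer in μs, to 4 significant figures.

Each queued packet: L/R = 800/2740000000 = 0.291971 μs.
28 queued → 8.17518 μs.
Queuing delay = 8.175 μs.

8.175 μs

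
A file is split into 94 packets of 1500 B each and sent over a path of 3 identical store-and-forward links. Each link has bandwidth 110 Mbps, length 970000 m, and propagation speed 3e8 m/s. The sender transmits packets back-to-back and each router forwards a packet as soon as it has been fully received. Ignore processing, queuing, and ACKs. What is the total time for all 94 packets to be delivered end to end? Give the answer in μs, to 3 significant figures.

20200 μs

Per-hop transmission t_tx = L/R = 12000/110000000 = 109.091 μs.
Per-hop propagation t_prop = 970000/300000000 = 3233.33 μs.
Pipeline fill: first packet needs 3·t_tx to clear all hops; remaining 93 packets each add one t_tx.
Total = (3+94-1)·t_tx + 3·t_prop = 96·109.091 + 3·3233.33 = 20200 μs.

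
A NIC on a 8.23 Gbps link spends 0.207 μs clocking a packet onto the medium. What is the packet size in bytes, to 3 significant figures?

213 bytes

L = R × t_tx = 8230000000 b/s × 2.07e-07 s = 1703.61 bits.
In bytes: 1703.61 / 8 = 213 bytes.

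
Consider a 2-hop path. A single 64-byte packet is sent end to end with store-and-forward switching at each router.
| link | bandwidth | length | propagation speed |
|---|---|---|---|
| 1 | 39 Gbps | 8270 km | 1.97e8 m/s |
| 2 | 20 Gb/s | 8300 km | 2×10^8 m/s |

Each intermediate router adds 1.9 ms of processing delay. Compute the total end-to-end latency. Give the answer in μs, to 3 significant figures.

85400 μs

L = 64 × 8 = 512 bits.
Transmission delays (L/R per hop): 0.0131282, 0.0256 μs; sum = 0.0387282 μs.
Propagation delays (d/s per hop): 41979.7, 41500 μs; sum = 83479.7 μs.
Processing at 1 router(s): 1 × 1.9 ms = 1900 μs.
End-to-end = 85400 μs.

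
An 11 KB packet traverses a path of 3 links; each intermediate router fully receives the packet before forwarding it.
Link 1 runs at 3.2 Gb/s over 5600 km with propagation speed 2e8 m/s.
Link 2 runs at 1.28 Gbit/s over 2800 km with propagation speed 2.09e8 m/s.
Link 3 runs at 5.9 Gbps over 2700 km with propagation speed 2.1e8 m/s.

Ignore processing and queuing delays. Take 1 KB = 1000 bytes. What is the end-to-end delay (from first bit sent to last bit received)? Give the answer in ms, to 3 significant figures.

L = 88000 bits.
Transmission delays (L/R per hop): 0.0275, 0.06875, 0.0149153 ms; sum = 0.111165 ms.
Propagation delays (d/s per hop): 28, 13.3971, 12.8571 ms; sum = 54.2543 ms.
End-to-end = 54.4 ms.

54.4 ms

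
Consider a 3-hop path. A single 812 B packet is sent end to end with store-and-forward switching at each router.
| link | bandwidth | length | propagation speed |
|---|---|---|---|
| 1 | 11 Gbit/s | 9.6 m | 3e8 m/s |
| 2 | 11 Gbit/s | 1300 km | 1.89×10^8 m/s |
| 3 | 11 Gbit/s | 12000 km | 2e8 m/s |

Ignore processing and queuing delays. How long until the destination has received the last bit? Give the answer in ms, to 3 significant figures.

L = 812 × 8 = 6496 bits.
Transmission delay per hop = L/R = 6496/11000000000 = 0.000590545 ms; 3 hops → 0.00177164 ms.
Propagation delays (d/s per hop): 3.2e-05, 6.87831, 60 ms; sum = 66.8783 ms.
End-to-end = 66.9 ms.

66.9 ms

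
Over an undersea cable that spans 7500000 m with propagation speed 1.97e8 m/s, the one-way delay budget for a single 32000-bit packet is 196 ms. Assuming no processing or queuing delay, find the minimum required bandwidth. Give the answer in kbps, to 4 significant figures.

Propagation delay = 7500000 / 197000000 = 38.0711 ms.
Transmission budget = 196 − 38.0711 = 157.929 ms.
R ≥ L / t_tx = 32000 bits / 0.157929 s = 202.6 kbps.

202.6 kbps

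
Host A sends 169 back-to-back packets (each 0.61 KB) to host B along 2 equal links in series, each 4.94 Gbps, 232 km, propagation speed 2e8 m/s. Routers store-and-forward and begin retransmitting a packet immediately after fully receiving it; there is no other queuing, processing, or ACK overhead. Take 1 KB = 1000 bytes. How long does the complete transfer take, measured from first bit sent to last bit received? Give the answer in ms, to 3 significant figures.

2.49 ms

Per-hop transmission t_tx = L/R = 4880/4940000000 = 0.000987854 ms.
Per-hop propagation t_prop = 232000/200000000 = 1.16 ms.
Pipeline fill: first packet needs 2·t_tx to clear all hops; remaining 168 packets each add one t_tx.
Total = (2+169-1)·t_tx + 2·t_prop = 170·0.000987854 + 2·1.16 = 2.49 ms.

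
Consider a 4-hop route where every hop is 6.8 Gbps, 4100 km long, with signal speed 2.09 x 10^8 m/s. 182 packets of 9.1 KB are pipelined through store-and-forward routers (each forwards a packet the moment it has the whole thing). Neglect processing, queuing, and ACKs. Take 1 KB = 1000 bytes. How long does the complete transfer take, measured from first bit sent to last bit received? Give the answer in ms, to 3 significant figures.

Per-hop transmission t_tx = L/R = 72800/6800000000 = 0.0107059 ms.
Per-hop propagation t_prop = 4100000/209000000 = 19.6172 ms.
Pipeline fill: first packet needs 4·t_tx to clear all hops; remaining 181 packets each add one t_tx.
Total = (4+182-1)·t_tx + 4·t_prop = 185·0.0107059 + 4·19.6172 = 80.4 ms.

80.4 ms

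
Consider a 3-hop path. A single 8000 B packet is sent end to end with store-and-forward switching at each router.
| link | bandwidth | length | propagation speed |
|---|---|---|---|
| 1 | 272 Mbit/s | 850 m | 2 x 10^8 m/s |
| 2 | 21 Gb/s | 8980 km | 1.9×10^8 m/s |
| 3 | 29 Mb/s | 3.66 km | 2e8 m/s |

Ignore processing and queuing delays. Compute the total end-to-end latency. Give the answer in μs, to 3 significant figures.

49700 μs

L = 8000 × 8 = 64000 bits.
Transmission delays (L/R per hop): 235.294, 3.04762, 2206.9 μs; sum = 2445.24 μs.
Propagation delays (d/s per hop): 4.25, 47263.2, 18.3 μs; sum = 47285.7 μs.
End-to-end = 49700 μs.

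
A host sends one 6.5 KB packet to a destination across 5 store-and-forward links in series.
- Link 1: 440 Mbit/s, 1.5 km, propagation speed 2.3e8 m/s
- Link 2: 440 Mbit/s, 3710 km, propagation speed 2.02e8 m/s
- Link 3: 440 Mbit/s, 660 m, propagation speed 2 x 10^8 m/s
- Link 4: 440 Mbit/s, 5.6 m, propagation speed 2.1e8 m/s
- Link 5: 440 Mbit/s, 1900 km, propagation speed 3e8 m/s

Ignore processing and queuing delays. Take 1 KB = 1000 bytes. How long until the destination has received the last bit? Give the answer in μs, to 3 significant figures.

25300 μs

L = 52000 bits.
Transmission delay per hop = L/R = 52000/440000000 = 118.182 μs; 5 hops → 590.909 μs.
Propagation delays (d/s per hop): 6.52174, 18366.3, 3.3, 0.0266667, 6333.33 μs; sum = 24709.5 μs.
End-to-end = 25300 μs.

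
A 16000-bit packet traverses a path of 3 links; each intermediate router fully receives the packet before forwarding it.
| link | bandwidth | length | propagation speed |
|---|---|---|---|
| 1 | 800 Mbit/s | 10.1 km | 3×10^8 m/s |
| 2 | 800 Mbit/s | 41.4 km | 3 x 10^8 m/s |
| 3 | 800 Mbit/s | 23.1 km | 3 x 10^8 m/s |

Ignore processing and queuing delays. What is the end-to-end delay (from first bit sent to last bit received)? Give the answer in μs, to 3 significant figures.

Transmission delay per hop = L/R = 16000/800000000 = 20 μs; 3 hops → 60 μs.
Propagation delays (d/s per hop): 33.6667, 138, 77 μs; sum = 248.667 μs.
End-to-end = 309 μs.

309 μs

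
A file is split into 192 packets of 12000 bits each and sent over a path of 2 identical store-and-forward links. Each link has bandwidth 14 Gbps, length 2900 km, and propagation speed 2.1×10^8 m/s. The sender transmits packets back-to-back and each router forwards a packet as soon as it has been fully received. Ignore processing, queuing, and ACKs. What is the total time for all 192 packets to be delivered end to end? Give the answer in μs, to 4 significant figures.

27780 μs

Per-hop transmission t_tx = L/R = 12000/14000000000 = 0.857143 μs.
Per-hop propagation t_prop = 2900000/210000000 = 13809.5 μs.
Pipeline fill: first packet needs 2·t_tx to clear all hops; remaining 191 packets each add one t_tx.
Total = (2+192-1)·t_tx + 2·t_prop = 193·0.857143 + 2·13809.5 = 27780 μs.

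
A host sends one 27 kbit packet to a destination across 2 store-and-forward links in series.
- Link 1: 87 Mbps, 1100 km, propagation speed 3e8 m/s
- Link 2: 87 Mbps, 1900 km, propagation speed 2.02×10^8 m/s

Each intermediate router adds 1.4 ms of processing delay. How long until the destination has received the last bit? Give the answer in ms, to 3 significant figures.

15.1 ms

L = 27000 bits.
Transmission delay per hop = L/R = 27000/87000000 = 0.310345 ms; 2 hops → 0.62069 ms.
Propagation delays (d/s per hop): 3.66667, 9.40594 ms; sum = 13.0726 ms.
Processing at 1 router(s): 1 × 1.4 ms = 1.4 ms.
End-to-end = 15.1 ms.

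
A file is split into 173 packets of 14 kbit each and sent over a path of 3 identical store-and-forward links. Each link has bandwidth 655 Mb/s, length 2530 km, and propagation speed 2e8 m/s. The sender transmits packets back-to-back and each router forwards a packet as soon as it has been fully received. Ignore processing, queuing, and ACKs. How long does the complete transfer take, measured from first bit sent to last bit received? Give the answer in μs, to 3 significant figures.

41700 μs

Per-hop transmission t_tx = L/R = 14000/655000000 = 21.374 μs.
Per-hop propagation t_prop = 2530000/200000000 = 12650 μs.
Pipeline fill: first packet needs 3·t_tx to clear all hops; remaining 172 packets each add one t_tx.
Total = (3+173-1)·t_tx + 3·t_prop = 175·21.374 + 3·12650 = 41700 μs.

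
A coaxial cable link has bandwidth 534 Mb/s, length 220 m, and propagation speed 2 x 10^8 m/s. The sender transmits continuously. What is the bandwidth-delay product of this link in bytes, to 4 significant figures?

73.43 bytes

Propagation delay = 220 / 200000000 = 1.1e-06 s.
BDP = R × t_prop = 534000000 × 1.1e-06 = 587.4 bits.
In bytes: 587.4/8 = 73.43 bytes.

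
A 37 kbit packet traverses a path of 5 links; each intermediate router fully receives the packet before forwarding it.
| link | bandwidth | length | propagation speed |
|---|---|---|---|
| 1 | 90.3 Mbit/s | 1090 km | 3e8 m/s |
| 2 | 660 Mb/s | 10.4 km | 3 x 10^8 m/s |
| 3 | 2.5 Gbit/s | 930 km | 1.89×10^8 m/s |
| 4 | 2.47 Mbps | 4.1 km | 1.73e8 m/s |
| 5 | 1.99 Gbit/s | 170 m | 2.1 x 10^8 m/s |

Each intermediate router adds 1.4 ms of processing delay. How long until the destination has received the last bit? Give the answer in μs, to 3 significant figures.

29700 μs

L = 37000 bits.
Transmission delays (L/R per hop): 409.745, 56.0606, 14.8, 14979.8, 18.593 μs; sum = 15479 μs.
Propagation delays (d/s per hop): 3633.33, 34.6667, 4920.63, 23.6994, 0.809524 μs; sum = 8613.14 μs.
Processing at 4 router(s): 4 × 1.4 ms = 5600 μs.
End-to-end = 29700 μs.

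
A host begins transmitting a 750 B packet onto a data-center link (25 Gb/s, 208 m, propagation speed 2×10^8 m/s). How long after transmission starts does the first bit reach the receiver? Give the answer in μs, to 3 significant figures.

1.04 μs

First bit experiences only propagation delay: d/s = 208/200000000 = 1.04 μs.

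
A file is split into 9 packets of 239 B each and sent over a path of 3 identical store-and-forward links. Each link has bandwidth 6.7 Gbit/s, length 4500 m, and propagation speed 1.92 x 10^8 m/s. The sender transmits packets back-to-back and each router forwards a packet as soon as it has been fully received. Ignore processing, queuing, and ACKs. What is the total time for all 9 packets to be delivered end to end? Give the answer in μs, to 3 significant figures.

73.5 μs

Per-hop transmission t_tx = L/R = 1912/6700000000 = 0.285373 μs.
Per-hop propagation t_prop = 4500/192000000 = 23.4375 μs.
Pipeline fill: first packet needs 3·t_tx to clear all hops; remaining 8 packets each add one t_tx.
Total = (3+9-1)·t_tx + 3·t_prop = 11·0.285373 + 3·23.4375 = 73.5 μs.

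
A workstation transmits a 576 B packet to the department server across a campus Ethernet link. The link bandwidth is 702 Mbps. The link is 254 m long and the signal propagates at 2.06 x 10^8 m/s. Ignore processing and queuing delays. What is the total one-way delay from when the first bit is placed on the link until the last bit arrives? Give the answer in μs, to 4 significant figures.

L = 576 × 8 = 4608 bits.
Transmission delay = L/R = 4608 / 702000000 = 6.5641 μs.
Propagation delay = d/s = 254 m / 206000000 m/s = 1.23301 μs.
Total = 7.797 μs.

7.797 μs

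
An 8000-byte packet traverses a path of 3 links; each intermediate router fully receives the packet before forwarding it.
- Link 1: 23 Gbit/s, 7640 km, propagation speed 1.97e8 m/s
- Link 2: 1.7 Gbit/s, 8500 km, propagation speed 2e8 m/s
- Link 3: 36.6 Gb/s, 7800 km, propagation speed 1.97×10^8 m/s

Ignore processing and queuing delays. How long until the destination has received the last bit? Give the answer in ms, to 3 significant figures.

L = 8000 × 8 = 64000 bits.
Transmission delays (L/R per hop): 0.00278261, 0.0376471, 0.00174863 ms; sum = 0.0421783 ms.
Propagation delays (d/s per hop): 38.7817, 42.5, 39.5939 ms; sum = 120.876 ms.
End-to-end = 121 ms.

121 ms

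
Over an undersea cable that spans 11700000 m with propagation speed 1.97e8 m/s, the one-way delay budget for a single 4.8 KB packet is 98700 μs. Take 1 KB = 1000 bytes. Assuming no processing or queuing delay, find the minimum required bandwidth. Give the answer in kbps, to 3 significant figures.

977 kbps

L = 38400 bits.
Propagation delay = 11700000 / 197000000 = 59390.9 μs.
Transmission budget = 98700 − 59390.9 = 39309.1 μs.
R ≥ L / t_tx = 38400 bits / 0.0393091 s = 977 kbps.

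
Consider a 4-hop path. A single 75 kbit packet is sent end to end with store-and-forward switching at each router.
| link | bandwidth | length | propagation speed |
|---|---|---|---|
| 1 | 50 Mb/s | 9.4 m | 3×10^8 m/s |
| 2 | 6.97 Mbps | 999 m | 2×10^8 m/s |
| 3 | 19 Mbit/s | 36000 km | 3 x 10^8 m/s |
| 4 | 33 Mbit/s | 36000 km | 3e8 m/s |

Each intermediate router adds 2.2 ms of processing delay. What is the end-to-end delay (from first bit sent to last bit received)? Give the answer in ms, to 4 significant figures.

L = 75000 bits.
Transmission delays (L/R per hop): 1.5, 10.7604, 3.94737, 2.27273 ms; sum = 18.4805 ms.
Propagation delays (d/s per hop): 3.13333e-05, 0.004995, 120, 120 ms; sum = 240.005 ms.
Processing at 3 router(s): 3 × 2.2 ms = 6.6 ms.
End-to-end = 265.1 ms.

265.1 ms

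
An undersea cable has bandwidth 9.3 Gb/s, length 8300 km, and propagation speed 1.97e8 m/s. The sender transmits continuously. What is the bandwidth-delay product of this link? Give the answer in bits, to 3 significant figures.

392000000 bits

Propagation delay = 8300000 / 197000000 = 0.042132 s.
BDP = R × t_prop = 9300000000 × 0.042132 = 391827000 bits.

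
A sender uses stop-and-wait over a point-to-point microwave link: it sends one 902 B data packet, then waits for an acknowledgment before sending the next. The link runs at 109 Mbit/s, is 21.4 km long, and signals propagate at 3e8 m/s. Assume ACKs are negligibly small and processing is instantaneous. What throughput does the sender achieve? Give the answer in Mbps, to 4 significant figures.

34.55 Mbps

t_tx = L/R = 7216/109000000 = 6.62018e-05 s.
t_prop = 21400/300000000 = 7.13333e-05 s; RTT = 0.000142667 s.
Cycle = t_tx + RTT = 0.000208869 s.
Throughput = L / cycle = 7216 / 0.000208869 = 34.55 Mbps.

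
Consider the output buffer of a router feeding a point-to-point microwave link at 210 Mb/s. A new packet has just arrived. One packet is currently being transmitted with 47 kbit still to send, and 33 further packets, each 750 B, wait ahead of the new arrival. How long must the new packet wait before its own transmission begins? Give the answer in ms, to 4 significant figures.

1.167 ms

Each queued packet: L/R = 6000/210000000 = 0.0285714 ms.
33 queued → 0.942857 ms.
Plus remaining 47000 bits of current packet: 0.22381 ms.
Queuing delay = 1.167 ms.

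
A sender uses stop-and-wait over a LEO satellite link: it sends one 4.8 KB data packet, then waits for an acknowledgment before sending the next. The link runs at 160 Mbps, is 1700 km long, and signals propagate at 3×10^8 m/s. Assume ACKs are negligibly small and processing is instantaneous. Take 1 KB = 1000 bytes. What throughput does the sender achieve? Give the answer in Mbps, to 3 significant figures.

t_tx = L/R = 38400/160000000 = 0.00024 s.
t_prop = 1700000/300000000 = 0.00566667 s; RTT = 0.0113333 s.
Cycle = t_tx + RTT = 0.0115733 s.
Throughput = L / cycle = 38400 / 0.0115733 = 3.32 Mbps.

3.32 Mbps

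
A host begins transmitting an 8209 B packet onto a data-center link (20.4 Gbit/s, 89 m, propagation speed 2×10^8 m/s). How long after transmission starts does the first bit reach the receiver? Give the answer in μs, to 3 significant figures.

0.445 μs

First bit experiences only propagation delay: d/s = 89/200000000 = 0.445 μs.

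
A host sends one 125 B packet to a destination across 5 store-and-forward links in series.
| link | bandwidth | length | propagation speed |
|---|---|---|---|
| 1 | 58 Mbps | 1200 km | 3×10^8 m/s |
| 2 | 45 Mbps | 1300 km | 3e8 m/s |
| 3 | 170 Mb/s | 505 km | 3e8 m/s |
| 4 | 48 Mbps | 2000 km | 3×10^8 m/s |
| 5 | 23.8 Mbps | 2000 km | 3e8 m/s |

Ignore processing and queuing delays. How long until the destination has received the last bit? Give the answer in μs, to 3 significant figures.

L = 125 × 8 = 1000 bits.
Transmission delays (L/R per hop): 17.2414, 22.2222, 5.88235, 20.8333, 42.0168 μs; sum = 108.196 μs.
Propagation delays (d/s per hop): 4000, 4333.33, 1683.33, 6666.67, 6666.67 μs; sum = 23350 μs.
End-to-end = 23500 μs.

23500 μs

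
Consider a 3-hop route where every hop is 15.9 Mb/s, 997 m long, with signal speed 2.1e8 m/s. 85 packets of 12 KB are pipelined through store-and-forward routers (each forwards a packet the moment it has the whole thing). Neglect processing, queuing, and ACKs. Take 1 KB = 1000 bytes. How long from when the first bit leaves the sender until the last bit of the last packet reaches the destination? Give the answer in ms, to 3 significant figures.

Per-hop transmission t_tx = L/R = 96000/15900000 = 6.03774 ms.
Per-hop propagation t_prop = 997/210000000 = 0.00474762 ms.
Pipeline fill: first packet needs 3·t_tx to clear all hops; remaining 84 packets each add one t_tx.
Total = (3+85-1)·t_tx + 3·t_prop = 87·6.03774 + 3·0.00474762 = 525 ms.

525 ms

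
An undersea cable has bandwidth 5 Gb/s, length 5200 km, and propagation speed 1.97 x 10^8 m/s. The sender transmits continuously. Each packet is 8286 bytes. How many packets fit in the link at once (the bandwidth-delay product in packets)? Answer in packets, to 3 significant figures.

Propagation delay = 5200000 / 197000000 = 0.0263959 s.
BDP = R × t_prop = 5000000000 × 0.0263959 = 131980000 bits.
In packets of 66288 bits: 1990 packets.

1990 packets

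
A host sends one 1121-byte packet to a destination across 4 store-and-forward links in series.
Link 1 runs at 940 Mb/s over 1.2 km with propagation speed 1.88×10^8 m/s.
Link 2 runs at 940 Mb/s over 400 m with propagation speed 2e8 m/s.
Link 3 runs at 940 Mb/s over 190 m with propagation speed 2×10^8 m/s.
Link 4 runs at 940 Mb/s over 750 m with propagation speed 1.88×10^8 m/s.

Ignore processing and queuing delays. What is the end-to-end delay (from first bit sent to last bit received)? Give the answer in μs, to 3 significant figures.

L = 1121 × 8 = 8968 bits.
Transmission delay per hop = L/R = 8968/940000000 = 9.54043 μs; 4 hops → 38.1617 μs.
Propagation delays (d/s per hop): 6.38298, 2, 0.95, 3.98936 μs; sum = 13.3223 μs.
End-to-end = 51.5 μs.

51.5 μs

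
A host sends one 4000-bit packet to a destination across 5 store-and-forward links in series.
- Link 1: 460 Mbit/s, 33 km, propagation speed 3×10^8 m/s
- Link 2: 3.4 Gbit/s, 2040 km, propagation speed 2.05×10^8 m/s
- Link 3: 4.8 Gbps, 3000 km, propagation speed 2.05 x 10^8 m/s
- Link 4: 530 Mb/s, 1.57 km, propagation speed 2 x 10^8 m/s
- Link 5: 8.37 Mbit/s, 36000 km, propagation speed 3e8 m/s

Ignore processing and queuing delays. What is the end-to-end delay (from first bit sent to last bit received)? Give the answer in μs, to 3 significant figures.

Transmission delays (L/R per hop): 8.69565, 1.17647, 0.833333, 7.54717, 477.897 μs; sum = 496.15 μs.
Propagation delays (d/s per hop): 110, 9951.22, 14634.1, 7.85, 120000 μs; sum = 144703 μs.
End-to-end = 145000 μs.

145000 μs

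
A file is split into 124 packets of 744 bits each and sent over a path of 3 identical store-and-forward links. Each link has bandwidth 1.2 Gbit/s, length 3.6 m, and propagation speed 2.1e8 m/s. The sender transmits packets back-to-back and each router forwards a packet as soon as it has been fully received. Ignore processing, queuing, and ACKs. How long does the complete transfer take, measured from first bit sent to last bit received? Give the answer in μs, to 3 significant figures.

Per-hop transmission t_tx = L/R = 744/1200000000 = 0.62 μs.
Per-hop propagation t_prop = 3.6/210000000 = 0.0171429 μs.
Pipeline fill: first packet needs 3·t_tx to clear all hops; remaining 123 packets each add one t_tx.
Total = (3+124-1)·t_tx + 3·t_prop = 126·0.62 + 3·0.0171429 = 78.2 μs.

78.2 μs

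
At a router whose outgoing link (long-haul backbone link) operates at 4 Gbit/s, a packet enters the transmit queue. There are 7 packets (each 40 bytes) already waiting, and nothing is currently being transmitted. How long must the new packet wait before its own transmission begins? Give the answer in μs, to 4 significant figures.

Each queued packet: L/R = 320/4000000000 = 0.08 μs.
7 queued → 0.56 μs.
Queuing delay = 0.5600 μs.

0.5600 μs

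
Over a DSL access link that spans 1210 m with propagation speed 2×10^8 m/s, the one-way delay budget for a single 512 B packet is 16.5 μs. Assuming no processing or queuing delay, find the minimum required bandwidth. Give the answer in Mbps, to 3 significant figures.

392 Mbps

L = 4096 bits.
Propagation delay = 1210 / 200000000 = 6.05 μs.
Transmission budget = 16.5 − 6.05 = 10.45 μs.
R ≥ L / t_tx = 4096 bits / 1.045e-05 s = 392 Mbps.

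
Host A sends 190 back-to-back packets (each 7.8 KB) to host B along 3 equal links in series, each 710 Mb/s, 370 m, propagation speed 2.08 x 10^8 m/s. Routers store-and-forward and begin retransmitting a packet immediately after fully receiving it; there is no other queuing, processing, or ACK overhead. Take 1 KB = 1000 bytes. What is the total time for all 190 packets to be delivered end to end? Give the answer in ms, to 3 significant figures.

Per-hop transmission t_tx = L/R = 62400/710000000 = 0.0878873 ms.
Per-hop propagation t_prop = 370/208000000 = 0.00177885 ms.
Pipeline fill: first packet needs 3·t_tx to clear all hops; remaining 189 packets each add one t_tx.
Total = (3+190-1)·t_tx + 3·t_prop = 192·0.0878873 + 3·0.00177885 = 16.9 ms.

16.9 ms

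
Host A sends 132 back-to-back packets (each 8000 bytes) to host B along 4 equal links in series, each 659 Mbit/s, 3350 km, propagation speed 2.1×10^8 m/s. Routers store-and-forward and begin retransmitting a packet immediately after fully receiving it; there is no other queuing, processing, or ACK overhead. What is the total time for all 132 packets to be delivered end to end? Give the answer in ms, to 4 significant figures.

76.92 ms

Per-hop transmission t_tx = L/R = 64000/659000000 = 0.0971168 ms.
Per-hop propagation t_prop = 3350000/210000000 = 15.9524 ms.
Pipeline fill: first packet needs 4·t_tx to clear all hops; remaining 131 packets each add one t_tx.
Total = (4+132-1)·t_tx + 4·t_prop = 135·0.0971168 + 4·15.9524 = 76.92 ms.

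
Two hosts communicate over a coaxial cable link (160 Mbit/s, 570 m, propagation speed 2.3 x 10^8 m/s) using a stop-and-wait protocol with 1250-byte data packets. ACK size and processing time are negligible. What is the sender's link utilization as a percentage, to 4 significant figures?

92.65 %

t_tx = L/R = 10000/160000000 = 6.25e-05 s.
t_prop = 570/2.3e+08 = 2.47826e-06 s; RTT = 4.95652e-06 s.
Cycle = t_tx + RTT = 6.74565e-05 s.
Utilization = t_tx / cycle = 6.25e-05/6.74565e-05 = 92.65 %.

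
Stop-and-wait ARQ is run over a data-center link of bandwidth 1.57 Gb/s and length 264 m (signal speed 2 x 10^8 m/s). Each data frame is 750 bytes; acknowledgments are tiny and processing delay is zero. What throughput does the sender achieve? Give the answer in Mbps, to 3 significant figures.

929 Mbps

t_tx = L/R = 6000/1570000000 = 3.82166e-06 s.
t_prop = 264/200000000 = 1.32e-06 s; RTT = 2.64e-06 s.
Cycle = t_tx + RTT = 6.46166e-06 s.
Throughput = L / cycle = 6000 / 6.46166e-06 = 929 Mbps.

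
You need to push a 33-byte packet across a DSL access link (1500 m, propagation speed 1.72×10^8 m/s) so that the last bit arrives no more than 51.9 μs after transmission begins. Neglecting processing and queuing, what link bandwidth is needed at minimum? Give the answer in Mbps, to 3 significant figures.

L = 264 bits.
Propagation delay = 1500 / 172000000 = 8.72093 μs.
Transmission budget = 51.9 − 8.72093 = 43.1791 μs.
R ≥ L / t_tx = 264 bits / 4.31791e-05 s = 6.11 Mbps.

6.11 Mbps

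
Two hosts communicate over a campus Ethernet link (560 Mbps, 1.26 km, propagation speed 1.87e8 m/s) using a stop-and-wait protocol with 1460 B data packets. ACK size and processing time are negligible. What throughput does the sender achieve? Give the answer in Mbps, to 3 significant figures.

t_tx = L/R = 11680/560000000 = 2.08571e-05 s.
t_prop = 1260/187000000 = 6.73797e-06 s; RTT = 1.34759e-05 s.
Cycle = t_tx + RTT = 3.43331e-05 s.
Throughput = L / cycle = 11680 / 3.43331e-05 = 340 Mbps.

340 Mbps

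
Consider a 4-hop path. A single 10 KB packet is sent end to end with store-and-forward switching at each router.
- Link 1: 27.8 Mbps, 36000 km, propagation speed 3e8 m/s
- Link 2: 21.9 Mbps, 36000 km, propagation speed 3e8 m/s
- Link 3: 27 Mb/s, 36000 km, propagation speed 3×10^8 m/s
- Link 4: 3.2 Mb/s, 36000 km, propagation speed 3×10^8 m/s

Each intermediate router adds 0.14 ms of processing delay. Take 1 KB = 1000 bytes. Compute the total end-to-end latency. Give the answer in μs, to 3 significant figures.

515000 μs

L = 80000 bits.
Transmission delays (L/R per hop): 2877.7, 3652.97, 2962.96, 25000 μs; sum = 34493.6 μs.
Propagation delays (d/s per hop): 120000, 120000, 120000, 120000 μs; sum = 480000 μs.
Processing at 3 router(s): 3 × 0.14 ms = 420 μs.
End-to-end = 515000 μs.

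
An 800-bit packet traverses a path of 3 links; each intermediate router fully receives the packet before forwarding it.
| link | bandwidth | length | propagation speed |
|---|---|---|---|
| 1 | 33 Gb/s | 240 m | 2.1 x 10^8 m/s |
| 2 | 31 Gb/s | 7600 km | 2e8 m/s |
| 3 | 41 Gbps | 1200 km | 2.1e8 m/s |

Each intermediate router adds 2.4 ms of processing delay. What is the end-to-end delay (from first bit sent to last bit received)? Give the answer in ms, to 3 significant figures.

Transmission delays (L/R per hop): 2.42424e-05, 2.58065e-05, 1.95122e-05 ms; sum = 6.95611e-05 ms.
Propagation delays (d/s per hop): 0.00114286, 38, 5.71429 ms; sum = 43.7154 ms.
Processing at 2 router(s): 2 × 2.4 ms = 4.8 ms.
End-to-end = 48.5 ms.

48.5 ms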